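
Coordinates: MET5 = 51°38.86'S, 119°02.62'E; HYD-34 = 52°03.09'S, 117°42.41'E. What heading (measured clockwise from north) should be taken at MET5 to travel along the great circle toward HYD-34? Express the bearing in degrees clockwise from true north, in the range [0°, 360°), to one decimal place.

243.4°

MET5: φ = -51.64767°, λ = +119.04367°
HYD-34: φ = -52.05150°, λ = +117.70683°
Δλ = -1.3368°
y = sin Δλ · cos φ₂ = -0.014347
x = cos φ₁ sin φ₂ − sin φ₁ cos φ₂ cos Δλ = -0.007179
θ = atan2(y, x) = -116.5842° → 243.4158° (mod 360°)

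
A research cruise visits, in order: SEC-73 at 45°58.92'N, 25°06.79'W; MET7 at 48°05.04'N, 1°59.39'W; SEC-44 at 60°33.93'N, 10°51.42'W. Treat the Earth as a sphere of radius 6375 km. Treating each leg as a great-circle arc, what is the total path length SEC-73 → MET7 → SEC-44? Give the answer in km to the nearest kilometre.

3262 km

SEC-73: φ = +45.98200°, λ = -25.11317°
MET7: φ = +48.08400°, λ = -1.98983°
SEC-44: φ = +60.56550°, λ = -10.85700°
SEC-73→MET7: c = 0.276440 rad, d = 1762.30 km
MET7→SEC-44: c = 0.235310 rad, d = 1500.10 km
Total = 1762.30 + 1500.10 = 3262.40 km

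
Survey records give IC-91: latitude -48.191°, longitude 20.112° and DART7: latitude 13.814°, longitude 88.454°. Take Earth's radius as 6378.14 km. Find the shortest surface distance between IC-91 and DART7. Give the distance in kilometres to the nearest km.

9630 km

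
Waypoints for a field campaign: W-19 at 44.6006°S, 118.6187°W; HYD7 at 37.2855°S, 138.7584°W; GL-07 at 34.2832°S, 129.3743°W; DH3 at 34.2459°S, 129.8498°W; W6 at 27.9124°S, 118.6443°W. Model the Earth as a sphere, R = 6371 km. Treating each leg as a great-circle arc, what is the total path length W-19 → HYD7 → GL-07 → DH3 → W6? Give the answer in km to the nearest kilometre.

W-19→HYD7: c = 0.293550 rad, d = 1870.21 km
HYD7→GL-07: c = 0.142741 rad, d = 909.40 km
GL-07→DH3: c = 0.006890 rad, d = 43.89 km
DH3→W6: c = 0.200478 rad, d = 1277.25 km
Total = 1870.21 + 909.40 + 43.89 + 1277.25 = 4100.75 km

4101 km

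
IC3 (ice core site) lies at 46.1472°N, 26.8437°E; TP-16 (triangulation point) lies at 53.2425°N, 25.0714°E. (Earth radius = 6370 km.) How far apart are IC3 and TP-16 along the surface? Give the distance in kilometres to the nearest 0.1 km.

799.0 km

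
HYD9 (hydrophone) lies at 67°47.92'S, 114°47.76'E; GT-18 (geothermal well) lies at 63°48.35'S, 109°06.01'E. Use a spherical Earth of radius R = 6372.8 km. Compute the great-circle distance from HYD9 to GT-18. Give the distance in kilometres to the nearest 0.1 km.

HYD9: φ = -67.79867°, λ = +114.79600°
GT-18: φ = -63.80583°, λ = +109.10017°
Δφ = 3.9928°,  Δλ = -5.6958°
a = sin²(Δφ/2) + cos φ₁ cos φ₂ sin²(Δλ/2) = 0.001625
c = 2·arcsin(√a) = 0.080653 rad = 4.6211°
d = R·c = 6372.8 × 0.080653 = 514.0 km

514.0 km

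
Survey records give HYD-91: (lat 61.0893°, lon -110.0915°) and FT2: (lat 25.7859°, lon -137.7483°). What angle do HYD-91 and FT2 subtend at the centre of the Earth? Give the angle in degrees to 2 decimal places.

Δφ = -35.3034°,  Δλ = -27.6568°
a = sin²(Δφ/2) + cos φ₁ cos φ₂ sin²(Δλ/2) = 0.116817
c = 2·arcsin(√a) = 0.697630 rad = 39.9713°

39.97°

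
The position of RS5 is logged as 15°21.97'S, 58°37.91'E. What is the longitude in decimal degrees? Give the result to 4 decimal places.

58° + 37.91′/60 = 58 + 0.63183 = 58.6318°

58.6318°E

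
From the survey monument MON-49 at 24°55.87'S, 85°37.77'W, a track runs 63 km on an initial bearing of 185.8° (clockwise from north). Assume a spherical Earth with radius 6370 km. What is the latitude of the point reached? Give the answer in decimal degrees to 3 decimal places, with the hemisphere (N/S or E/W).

MON-49: φ = -24.93117°, λ = -85.62950°
δ = d/R = 63/6370 = 0.009890 rad
φ₂ = arcsin(sin φ₁ cos δ + cos φ₁ sin δ cos θ)
   = arcsin(-0.42153·0.99995 + 0.90681·0.00989·-0.99488) = -25.49491°
λ₂ = λ₁ + atan2(sin θ sin δ cos φ₁, cos δ − sin φ₁ sin φ₂) = -85.69294°

25.495°S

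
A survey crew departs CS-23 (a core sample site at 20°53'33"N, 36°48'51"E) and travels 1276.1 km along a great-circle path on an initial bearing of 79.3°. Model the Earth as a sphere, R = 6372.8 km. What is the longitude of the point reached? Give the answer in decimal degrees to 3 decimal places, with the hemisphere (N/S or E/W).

49.035°E

CS-23: φ = +20.89250°, λ = +36.81417°
δ = d/R = 1276.1/6372.8 = 0.200242 rad
φ₂ = arcsin(sin φ₁ cos δ + cos φ₁ sin δ cos θ)
   = arcsin(0.35662·0.98002 + 0.93425·0.19891·0.18567) = 22.58118°
λ₂ = λ₁ + atan2(sin θ sin δ cos φ₁, cos δ − sin φ₁ sin φ₂) = 49.03473°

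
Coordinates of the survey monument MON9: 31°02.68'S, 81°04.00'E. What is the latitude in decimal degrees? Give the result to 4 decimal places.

31.0447°S

31° + 2.68′/60 = 31 + 0.04467 = 31.0447°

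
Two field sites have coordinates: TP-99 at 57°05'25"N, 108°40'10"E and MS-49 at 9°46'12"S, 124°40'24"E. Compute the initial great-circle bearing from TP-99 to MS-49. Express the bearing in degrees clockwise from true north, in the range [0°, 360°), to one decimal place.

TP-99: φ = +57.09028°, λ = +108.66944°
MS-49: φ = -9.77000°, λ = +124.67333°
Δλ = 16.0039°
y = sin Δλ · cos φ₂ = 0.271704
x = cos φ₁ sin φ₂ − sin φ₁ cos φ₂ cos Δλ = -0.887484
θ = atan2(y, x) = 162.9780° → 162.9780° (mod 360°)

163.0°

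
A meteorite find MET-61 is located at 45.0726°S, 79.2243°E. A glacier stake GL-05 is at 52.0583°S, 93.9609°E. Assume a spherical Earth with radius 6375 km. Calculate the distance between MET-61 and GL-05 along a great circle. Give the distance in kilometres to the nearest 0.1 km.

1330.7 km

Δφ = -6.9857°,  Δλ = 14.7366°
a = sin²(Δφ/2) + cos φ₁ cos φ₂ sin²(Δλ/2) = 0.010853
c = 2·arcsin(√a) = 0.208739 rad = 11.9598°
d = R·c = 6375 × 0.208739 = 1330.7 km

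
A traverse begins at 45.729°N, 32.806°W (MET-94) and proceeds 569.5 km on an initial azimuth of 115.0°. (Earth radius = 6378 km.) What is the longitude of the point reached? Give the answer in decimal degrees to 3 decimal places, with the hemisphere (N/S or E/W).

δ = d/R = 569.5/6378 = 0.089291 rad
φ₂ = arcsin(sin φ₁ cos δ + cos φ₁ sin δ cos θ)
   = arcsin(0.71605·0.99602 + 0.69805·0.08917·-0.42262) = 43.38417°
λ₂ = λ₁ + atan2(sin θ sin δ cos φ₁, cos δ − sin φ₁ sin φ₂) = -26.42137°

26.421°W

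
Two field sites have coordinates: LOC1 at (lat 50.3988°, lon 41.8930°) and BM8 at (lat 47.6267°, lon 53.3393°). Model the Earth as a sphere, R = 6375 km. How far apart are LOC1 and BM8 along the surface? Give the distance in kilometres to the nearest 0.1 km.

Δφ = -2.7721°,  Δλ = 11.4463°
a = sin²(Δφ/2) + cos φ₁ cos φ₂ sin²(Δλ/2) = 0.004857
c = 2·arcsin(√a) = 0.139502 rad = 7.9929°
d = R·c = 6375 × 0.139502 = 889.3 km

889.3 km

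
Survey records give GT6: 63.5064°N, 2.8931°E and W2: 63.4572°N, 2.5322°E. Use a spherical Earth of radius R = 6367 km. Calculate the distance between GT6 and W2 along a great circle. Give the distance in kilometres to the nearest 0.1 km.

18.7 km

Δφ = -0.0492°,  Δλ = -0.3609°
a = sin²(Δφ/2) + cos φ₁ cos φ₂ sin²(Δλ/2) = 0.000002
c = 2·arcsin(√a) = 0.002941 rad = 0.1685°
d = R·c = 6367 × 0.002941 = 18.7 km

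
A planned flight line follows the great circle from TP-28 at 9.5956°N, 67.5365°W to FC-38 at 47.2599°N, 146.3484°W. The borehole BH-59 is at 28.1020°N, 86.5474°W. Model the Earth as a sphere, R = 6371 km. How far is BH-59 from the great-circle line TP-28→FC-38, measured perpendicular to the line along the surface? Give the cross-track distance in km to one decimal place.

δ₁₃ = central angle TP-28→BH-59 = 0.449077 rad  (haversine)
θ₁₃ = bearing TP-28→BH-59 = 318.556°,  θ₁₂ = bearing TP-28→FC-38 = 316.526°
dₓₜ = R·arcsin(sin δ₁₃ · sin(θ₁₃ − θ₁₂)) = 6371·arcsin(0.43413·sin(2.031°)) = 98.012 km
|dₓₜ| = 98.012 km

98.0 km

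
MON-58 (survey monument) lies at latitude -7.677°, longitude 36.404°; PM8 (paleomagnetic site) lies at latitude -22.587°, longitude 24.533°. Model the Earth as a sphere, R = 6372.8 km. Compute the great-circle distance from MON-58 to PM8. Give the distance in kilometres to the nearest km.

2089 km

Δφ = -14.9100°,  Δλ = -11.8710°
a = sin²(Δφ/2) + cos φ₁ cos φ₂ sin²(Δλ/2) = 0.026619
c = 2·arcsin(√a) = 0.327772 rad = 18.7800°
d = R·c = 6372.8 × 0.327772 = 2088.8 km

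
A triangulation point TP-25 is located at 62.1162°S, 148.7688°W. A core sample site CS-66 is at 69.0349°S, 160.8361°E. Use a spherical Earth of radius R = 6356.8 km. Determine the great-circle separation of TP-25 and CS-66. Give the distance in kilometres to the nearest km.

2357 km

Δφ = -6.9187°,  Δλ = -50.3951°
a = sin²(Δφ/2) + cos φ₁ cos φ₂ sin²(Δλ/2) = 0.033971
c = 2·arcsin(√a) = 0.370746 rad = 21.2422°
d = R·c = 6356.8 × 0.370746 = 2356.8 km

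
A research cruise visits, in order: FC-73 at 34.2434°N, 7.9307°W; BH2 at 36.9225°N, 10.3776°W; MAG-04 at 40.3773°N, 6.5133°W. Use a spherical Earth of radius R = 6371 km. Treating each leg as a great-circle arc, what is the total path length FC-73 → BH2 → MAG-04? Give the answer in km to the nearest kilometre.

FC-73→BH2: c = 0.058242 rad, d = 371.06 km
BH2→MAG-04: c = 0.080046 rad, d = 509.97 km
Total = 371.06 + 509.97 = 881.03 km

881 km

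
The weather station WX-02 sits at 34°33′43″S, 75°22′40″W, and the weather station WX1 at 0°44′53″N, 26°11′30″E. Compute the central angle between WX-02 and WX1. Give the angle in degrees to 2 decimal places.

WX-02: φ = -34.56194°, λ = -75.37778°
WX1: φ = +0.74806°, λ = +26.19167°
Δφ = 35.3100°,  Δλ = 101.5694°
a = sin²(Δφ/2) + cos φ₁ cos φ₂ sin²(Δλ/2) = 0.586276
c = 2·arcsin(√a) = 1.744217 rad = 99.9363°

99.94°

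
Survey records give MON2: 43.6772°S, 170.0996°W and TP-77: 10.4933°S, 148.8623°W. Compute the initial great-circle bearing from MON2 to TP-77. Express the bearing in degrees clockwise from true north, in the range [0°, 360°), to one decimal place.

35.4°

Δλ = 21.2373°
y = sin Δλ · cos φ₂ = 0.356174
x = cos φ₁ sin φ₂ − sin φ₁ cos φ₂ cos Δλ = 0.501213
θ = atan2(y, x) = 35.3985° → 35.3985° (mod 360°)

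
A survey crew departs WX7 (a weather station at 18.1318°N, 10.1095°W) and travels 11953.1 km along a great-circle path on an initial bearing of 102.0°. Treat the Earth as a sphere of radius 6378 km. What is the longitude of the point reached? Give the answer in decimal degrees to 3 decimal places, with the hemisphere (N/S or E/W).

93.274°E

δ = d/R = 11953.1/6378 = 1.874114 rad
φ₂ = arcsin(sin φ₁ cos δ + cos φ₁ sin δ cos θ)
   = arcsin(0.31120·-0.29869 + 0.95034·0.95435·-0.20791) = -16.35098°
λ₂ = λ₁ + atan2(sin θ sin δ cos φ₁, cos δ − sin φ₁ sin φ₂) = 93.27406°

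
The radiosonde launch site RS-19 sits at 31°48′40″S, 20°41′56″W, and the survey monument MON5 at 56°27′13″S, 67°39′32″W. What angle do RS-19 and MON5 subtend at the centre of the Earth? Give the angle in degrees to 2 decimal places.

RS-19: φ = -31.81111°, λ = -20.69889°
MON5: φ = -56.45361°, λ = -67.65889°
Δφ = -24.6425°,  Δλ = -46.9600°
a = sin²(Δφ/2) + cos φ₁ cos φ₂ sin²(Δλ/2) = 0.120084
c = 2·arcsin(√a) = 0.707742 rad = 40.5506°

40.55°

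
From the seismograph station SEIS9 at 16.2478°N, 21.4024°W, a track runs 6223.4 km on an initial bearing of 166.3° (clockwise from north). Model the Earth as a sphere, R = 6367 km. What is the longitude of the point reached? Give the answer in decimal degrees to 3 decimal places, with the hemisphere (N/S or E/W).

6.956°W

δ = d/R = 6223.4/6367 = 0.977446 rad
φ₂ = arcsin(sin φ₁ cos δ + cos φ₁ sin δ cos θ)
   = arcsin(0.27979·0.55914 + 0.96006·0.82907·-0.97155) = -38.08795°
λ₂ = λ₁ + atan2(sin θ sin δ cos φ₁, cos δ − sin φ₁ sin φ₂) = -6.95573°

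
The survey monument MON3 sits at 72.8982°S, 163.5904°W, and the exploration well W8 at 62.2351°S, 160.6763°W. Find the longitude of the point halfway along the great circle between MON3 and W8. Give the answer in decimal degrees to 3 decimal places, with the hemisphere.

Bx = cos φ₂ cos Δλ = 0.465242,  By = cos φ₂ sin Δλ = 0.023683
φₘ = atan2(sin φ₁ + sin φ₂, √((cos φ₁ + Bx)² + By²)) = -67.57285°
λₘ = λ₁ + atan2(By, cos φ₁ + Bx) = -161.80393°

161.804°W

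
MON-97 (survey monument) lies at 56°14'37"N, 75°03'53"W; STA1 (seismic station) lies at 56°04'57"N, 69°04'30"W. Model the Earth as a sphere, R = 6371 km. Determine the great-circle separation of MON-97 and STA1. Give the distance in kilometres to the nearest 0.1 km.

MON-97: φ = +56.24361°, λ = -75.06472°
STA1: φ = +56.08250°, λ = -69.07500°
Δφ = -0.1611°,  Δλ = 5.9897°
a = sin²(Δφ/2) + cos φ₁ cos φ₂ sin²(Δλ/2) = 0.000848
c = 2·arcsin(√a) = 0.058261 rad = 3.3381°
d = R·c = 6371 × 0.058261 = 371.2 km

371.2 km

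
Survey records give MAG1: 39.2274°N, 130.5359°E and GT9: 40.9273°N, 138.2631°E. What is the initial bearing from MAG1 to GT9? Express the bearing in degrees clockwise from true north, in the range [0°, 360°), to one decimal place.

71.5°

Δλ = 7.7272°
y = sin Δλ · cos φ₂ = 0.101588
x = cos φ₁ sin φ₂ − sin φ₁ cos φ₂ cos Δλ = 0.034003
θ = atan2(y, x) = 71.4937° → 71.4937° (mod 360°)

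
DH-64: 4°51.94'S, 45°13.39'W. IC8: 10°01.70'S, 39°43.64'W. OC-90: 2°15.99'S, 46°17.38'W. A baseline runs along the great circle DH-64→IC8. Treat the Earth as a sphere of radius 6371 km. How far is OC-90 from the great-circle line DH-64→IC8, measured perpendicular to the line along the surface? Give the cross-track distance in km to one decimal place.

126.6 km

DH-64: φ = -4.86567°, λ = -45.22317°
IC8: φ = -10.02833°, λ = -39.72733°
OC-90: φ = -2.26650°, λ = -46.28967°
δ₁₃ = central angle DH-64→OC-90 = 0.049020 rad  (haversine)
θ₁₃ = bearing DH-64→OC-90 = 337.694°,  θ₁₂ = bearing DH-64→IC8 = 133.777°
dₓₜ = R·arcsin(sin δ₁₃ · sin(θ₁₃ − θ₁₂)) = 6371·arcsin(0.04900·sin(203.917°)) = -126.571 km
|dₓₜ| = 126.571 km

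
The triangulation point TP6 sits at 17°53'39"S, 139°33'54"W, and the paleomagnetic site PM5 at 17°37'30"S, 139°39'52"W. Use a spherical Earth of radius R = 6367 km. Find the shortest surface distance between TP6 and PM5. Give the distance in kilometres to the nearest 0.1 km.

31.7 km

TP6: φ = -17.89417°, λ = -139.56500°
PM5: φ = -17.62500°, λ = -139.66444°
Δφ = 0.2692°,  Δλ = -0.0994°
a = sin²(Δφ/2) + cos φ₁ cos φ₂ sin²(Δλ/2) = 0.000006
c = 2·arcsin(√a) = 0.004980 rad = 0.2853°
d = R·c = 6367 × 0.004980 = 31.7 km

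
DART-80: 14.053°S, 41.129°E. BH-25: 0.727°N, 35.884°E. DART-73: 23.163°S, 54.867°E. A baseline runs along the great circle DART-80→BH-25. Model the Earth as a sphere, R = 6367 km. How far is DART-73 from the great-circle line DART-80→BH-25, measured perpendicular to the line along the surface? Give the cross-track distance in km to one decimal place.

δ₁₃ = central angle DART-80→DART-73 = 0.277032 rad  (haversine)
θ₁₃ = bearing DART-80→DART-73 = 127.031°,  θ₁₂ = bearing DART-80→BH-25 = 340.214°
dₓₜ = R·arcsin(sin δ₁₃ · sin(θ₁₃ − θ₁₂)) = 6367·arcsin(0.27350·sin(-213.183°)) = 956.683 km
|dₓₜ| = 956.683 km

956.7 km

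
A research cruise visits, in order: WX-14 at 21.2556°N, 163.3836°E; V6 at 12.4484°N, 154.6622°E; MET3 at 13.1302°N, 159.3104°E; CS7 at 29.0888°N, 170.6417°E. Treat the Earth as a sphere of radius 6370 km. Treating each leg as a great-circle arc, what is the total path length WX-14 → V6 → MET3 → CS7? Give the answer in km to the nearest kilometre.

WX-14→V6: c = 0.211646 rad, d = 1348.19 km
V6→MET3: c = 0.080002 rad, d = 509.61 km
MET3→CS7: c = 0.333593 rad, d = 2124.99 km
Total = 1348.19 + 509.61 + 2124.99 = 3982.79 km

3983 km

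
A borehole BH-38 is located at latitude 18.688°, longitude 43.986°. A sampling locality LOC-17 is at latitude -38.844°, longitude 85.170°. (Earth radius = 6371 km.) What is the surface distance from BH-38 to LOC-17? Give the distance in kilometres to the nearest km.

7700 km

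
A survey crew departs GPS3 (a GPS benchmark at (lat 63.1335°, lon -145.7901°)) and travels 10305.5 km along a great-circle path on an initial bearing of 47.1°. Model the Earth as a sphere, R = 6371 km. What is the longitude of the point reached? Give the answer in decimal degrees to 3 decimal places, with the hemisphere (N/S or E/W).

15.166°W

δ = d/R = 10305.5/6371 = 1.617564 rad
φ₂ = arcsin(sin φ₁ cos δ + cos φ₁ sin δ cos θ)
   = arcsin(0.89206·-0.04675 + 0.45191·0.99891·0.68072) = 15.40177°
λ₂ = λ₁ + atan2(sin θ sin δ cos φ₁, cos δ − sin φ₁ sin φ₂) = -15.16620°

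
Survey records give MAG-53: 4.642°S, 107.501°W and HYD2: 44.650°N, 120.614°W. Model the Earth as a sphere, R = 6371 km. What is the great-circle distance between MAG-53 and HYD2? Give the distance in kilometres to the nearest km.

Δφ = 49.2920°,  Δλ = -13.1130°
a = sin²(Δφ/2) + cos φ₁ cos φ₂ sin²(Δλ/2) = 0.183143
c = 2·arcsin(√a) = 0.884451 rad = 50.6753°
d = R·c = 6371 × 0.884451 = 5634.8 km

5635 km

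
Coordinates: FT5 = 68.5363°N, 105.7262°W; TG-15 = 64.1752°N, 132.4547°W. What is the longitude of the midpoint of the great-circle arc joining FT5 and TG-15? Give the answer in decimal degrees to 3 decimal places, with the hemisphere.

Bx = cos φ₂ cos Δλ = 0.389074,  By = cos φ₂ sin Δλ = -0.195926
φₘ = atan2(sin φ₁ + sin φ₂, √((cos φ₁ + Bx)² + By²)) = 66.92384°
λₘ = λ₁ + atan2(By, cos φ₁ + Bx) = -120.27411°

120.274°W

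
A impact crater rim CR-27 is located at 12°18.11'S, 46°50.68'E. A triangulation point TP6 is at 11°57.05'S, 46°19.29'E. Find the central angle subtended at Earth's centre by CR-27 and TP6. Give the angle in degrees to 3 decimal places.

0.620°

CR-27: φ = -12.30183°, λ = +46.84467°
TP6: φ = -11.95083°, λ = +46.32150°
Δφ = 0.3510°,  Δλ = -0.5232°
a = sin²(Δφ/2) + cos φ₁ cos φ₂ sin²(Δλ/2) = 0.000029
c = 2·arcsin(√a) = 0.010827 rad = 0.6203°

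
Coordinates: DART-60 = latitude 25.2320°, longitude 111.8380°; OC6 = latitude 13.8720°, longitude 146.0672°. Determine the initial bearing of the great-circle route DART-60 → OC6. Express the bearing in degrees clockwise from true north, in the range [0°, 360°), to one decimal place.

102.9°

Δλ = 34.2292°
y = sin Δλ · cos φ₂ = 0.546099
x = cos φ₁ sin φ₂ − sin φ₁ cos φ₂ cos Δλ = -0.125291
θ = atan2(y, x) = 102.9217° → 102.9217° (mod 360°)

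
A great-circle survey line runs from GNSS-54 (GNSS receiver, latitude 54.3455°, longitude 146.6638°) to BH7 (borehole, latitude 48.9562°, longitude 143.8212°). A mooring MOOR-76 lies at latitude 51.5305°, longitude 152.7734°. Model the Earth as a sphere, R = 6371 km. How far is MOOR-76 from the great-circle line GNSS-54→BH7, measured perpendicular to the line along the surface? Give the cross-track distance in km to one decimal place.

495.9 km

δ₁₃ = central angle GNSS-54→MOOR-76 = 0.080847 rad  (haversine)
θ₁₃ = bearing GNSS-54→MOOR-76 = 124.930°,  θ₁₂ = bearing GNSS-54→BH7 = 199.247°
dₓₜ = R·arcsin(sin δ₁₃ · sin(θ₁₃ − θ₁₂)) = 6371·arcsin(0.08076·sin(-74.317°)) = -495.860 km
|dₓₜ| = 495.860 km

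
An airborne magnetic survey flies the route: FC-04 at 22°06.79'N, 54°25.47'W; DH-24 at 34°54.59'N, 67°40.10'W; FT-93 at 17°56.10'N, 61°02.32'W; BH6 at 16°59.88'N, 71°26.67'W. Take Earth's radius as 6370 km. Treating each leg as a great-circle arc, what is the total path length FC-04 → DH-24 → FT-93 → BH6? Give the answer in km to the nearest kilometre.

FC-04: φ = +22.11317°, λ = -54.42450°
DH-24: φ = +34.90983°, λ = -67.66833°
FT-93: φ = +17.93500°, λ = -61.03867°
BH6: φ = +16.99800°, λ = -71.44450°
FC-04→DH-24: c = 0.301284 rad, d = 1919.18 km
DH-24→FT-93: c = 0.313643 rad, d = 1997.91 km
FT-93→BH6: c = 0.173988 rad, d = 1108.31 km
Total = 1919.18 + 1997.91 + 1108.31 = 5025.39 km

5025 km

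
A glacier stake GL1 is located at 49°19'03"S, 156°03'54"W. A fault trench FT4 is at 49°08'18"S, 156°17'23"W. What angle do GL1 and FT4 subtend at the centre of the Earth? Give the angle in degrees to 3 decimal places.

GL1: φ = -49.31750°, λ = -156.06500°
FT4: φ = -49.13833°, λ = -156.28972°
Δφ = 0.1792°,  Δλ = -0.2247°
a = sin²(Δφ/2) + cos φ₁ cos φ₂ sin²(Δλ/2) = 0.000004
c = 2·arcsin(√a) = 0.004042 rad = 0.2316°

0.232°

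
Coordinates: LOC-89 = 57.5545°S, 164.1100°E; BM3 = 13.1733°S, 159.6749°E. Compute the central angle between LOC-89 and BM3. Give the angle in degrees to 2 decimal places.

Δφ = 44.3812°,  Δλ = -4.4351°
a = sin²(Δφ/2) + cos φ₁ cos φ₂ sin²(Δλ/2) = 0.143431
c = 2·arcsin(√a) = 0.776832 rad = 44.5092°

44.51°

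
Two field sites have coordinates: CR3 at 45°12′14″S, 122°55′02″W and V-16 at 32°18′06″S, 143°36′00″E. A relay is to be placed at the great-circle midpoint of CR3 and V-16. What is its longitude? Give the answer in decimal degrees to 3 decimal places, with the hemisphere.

175.168°W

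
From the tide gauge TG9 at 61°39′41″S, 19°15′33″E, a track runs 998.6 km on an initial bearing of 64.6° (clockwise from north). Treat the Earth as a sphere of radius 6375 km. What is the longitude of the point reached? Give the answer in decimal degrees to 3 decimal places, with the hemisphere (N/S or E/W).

34.209°E

TG9: φ = -61.66139°, λ = +19.25917°
δ = d/R = 998.6/6375 = 0.156643 rad
φ₂ = arcsin(sin φ₁ cos δ + cos φ₁ sin δ cos θ)
   = arcsin(-0.88016·0.98776 + 0.47468·0.15600·0.42894) = -56.88944°
λ₂ = λ₁ + atan2(sin θ sin δ cos φ₁, cos δ − sin φ₁ sin φ₂) = 34.20941°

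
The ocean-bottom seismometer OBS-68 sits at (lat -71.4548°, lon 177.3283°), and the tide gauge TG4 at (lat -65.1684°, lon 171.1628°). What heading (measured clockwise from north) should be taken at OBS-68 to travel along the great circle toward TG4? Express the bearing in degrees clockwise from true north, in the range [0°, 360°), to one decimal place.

337.2°

Δλ = -6.1655°
y = sin Δλ · cos φ₂ = -0.045103
x = cos φ₁ sin φ₂ − sin φ₁ cos φ₂ cos Δλ = 0.107195
θ = atan2(y, x) = -22.8193° → 337.1807° (mod 360°)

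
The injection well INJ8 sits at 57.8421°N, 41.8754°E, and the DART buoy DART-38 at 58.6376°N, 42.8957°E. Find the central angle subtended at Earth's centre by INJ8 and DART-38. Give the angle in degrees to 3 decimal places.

Δφ = 0.7955°,  Δλ = 1.0203°
a = sin²(Δφ/2) + cos φ₁ cos φ₂ sin²(Δλ/2) = 0.000070
c = 2·arcsin(√a) = 0.016751 rad = 0.9598°

0.960°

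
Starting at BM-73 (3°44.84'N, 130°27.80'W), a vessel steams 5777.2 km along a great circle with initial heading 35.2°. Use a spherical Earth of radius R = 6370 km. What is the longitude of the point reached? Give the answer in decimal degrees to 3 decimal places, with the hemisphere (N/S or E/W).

BM-73: φ = +3.74733°, λ = -130.46333°
δ = d/R = 5777.2/6370 = 0.906939 rad
φ₂ = arcsin(sin φ₁ cos δ + cos φ₁ sin δ cos θ)
   = arcsin(0.06536·0.61616 + 0.99786·0.78762·0.81714) = 43.03890°
λ₂ = λ₁ + atan2(sin θ sin δ cos φ₁, cos δ − sin φ₁ sin φ₂) = -92.06140°

92.061°W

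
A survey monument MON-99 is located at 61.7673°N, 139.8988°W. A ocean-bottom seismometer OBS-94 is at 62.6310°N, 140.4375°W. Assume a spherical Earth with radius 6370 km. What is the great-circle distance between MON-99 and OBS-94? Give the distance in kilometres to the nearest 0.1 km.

Δφ = 0.8637°,  Δλ = -0.5387°
a = sin²(Δφ/2) + cos φ₁ cos φ₂ sin²(Δλ/2) = 0.000062
c = 2·arcsin(√a) = 0.015699 rad = 0.8995°
d = R·c = 6370 × 0.015699 = 100.0 km

100.0 km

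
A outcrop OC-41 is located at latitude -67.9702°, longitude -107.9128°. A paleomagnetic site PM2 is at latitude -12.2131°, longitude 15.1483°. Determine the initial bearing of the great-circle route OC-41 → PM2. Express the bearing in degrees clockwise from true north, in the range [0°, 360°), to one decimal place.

Δλ = 123.0611°
y = sin Δλ · cos φ₂ = 0.819121
x = cos φ₁ sin φ₂ − sin φ₁ cos φ₂ cos Δλ = -0.573607
θ = atan2(y, x) = 125.0025° → 125.0025° (mod 360°)

125.0°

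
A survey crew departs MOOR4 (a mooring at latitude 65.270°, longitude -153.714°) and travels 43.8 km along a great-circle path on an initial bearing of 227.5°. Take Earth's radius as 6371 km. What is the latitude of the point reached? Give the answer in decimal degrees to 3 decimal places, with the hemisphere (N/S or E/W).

65.002°N

δ = d/R = 43.8/6371 = 0.006875 rad
φ₂ = arcsin(sin φ₁ cos δ + cos φ₁ sin δ cos θ)
   = arcsin(0.90829·0.99998 + 0.41834·0.00687·-0.67559) = 65.00230°
λ₂ = λ₁ + atan2(sin θ sin δ cos φ₁, cos δ − sin φ₁ sin φ₂) = -154.40125°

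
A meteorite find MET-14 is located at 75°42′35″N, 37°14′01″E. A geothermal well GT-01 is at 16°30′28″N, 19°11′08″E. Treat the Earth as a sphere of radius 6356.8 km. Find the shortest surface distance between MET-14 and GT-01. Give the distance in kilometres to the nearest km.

MET-14: φ = +75.70972°, λ = +37.23361°
GT-01: φ = +16.50778°, λ = +19.18556°
Δφ = -59.2019°,  Δλ = -18.0481°
a = sin²(Δφ/2) + cos φ₁ cos φ₂ sin²(Δλ/2) = 0.249815
c = 2·arcsin(√a) = 1.046771 rad = 59.9756°
d = R·c = 6356.8 × 1.046771 = 6654.1 km

6654 km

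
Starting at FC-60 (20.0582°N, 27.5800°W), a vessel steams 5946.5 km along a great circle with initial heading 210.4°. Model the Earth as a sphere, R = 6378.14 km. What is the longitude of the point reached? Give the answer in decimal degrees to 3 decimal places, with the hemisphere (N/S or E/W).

54.584°W

δ = d/R = 5946.5/6378.14 = 0.932325 rad
φ₂ = arcsin(sin φ₁ cos δ + cos φ₁ sin δ cos θ)
   = arcsin(0.34297·0.59597 + 0.93934·0.80301·-0.86251) = -26.49969°
λ₂ = λ₁ + atan2(sin θ sin δ cos φ₁, cos δ − sin φ₁ sin φ₂) = -54.58404°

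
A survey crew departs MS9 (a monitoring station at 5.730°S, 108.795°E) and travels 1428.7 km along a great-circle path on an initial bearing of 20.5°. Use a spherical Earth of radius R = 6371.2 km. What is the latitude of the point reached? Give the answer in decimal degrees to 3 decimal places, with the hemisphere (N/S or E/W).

δ = d/R = 1428.7/6371.2 = 0.224243 rad
φ₂ = arcsin(sin φ₁ cos δ + cos φ₁ sin δ cos θ)
   = arcsin(-0.09984·0.97496 + 0.99500·0.22237·0.93667) = 6.30984°
λ₂ = λ₁ + atan2(sin θ sin δ cos φ₁, cos δ − sin φ₁ sin φ₂) = 113.28872°

6.310°N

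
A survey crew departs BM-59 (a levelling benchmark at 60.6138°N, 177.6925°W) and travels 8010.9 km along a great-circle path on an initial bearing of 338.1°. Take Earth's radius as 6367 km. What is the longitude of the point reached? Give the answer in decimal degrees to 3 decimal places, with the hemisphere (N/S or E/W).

δ = d/R = 8010.9/6367 = 1.258191 rad
φ₂ = arcsin(sin φ₁ cos δ + cos φ₁ sin δ cos θ)
   = arcsin(0.87133·0.30754 + 0.49069·0.95154·0.92784) = 44.52232°
λ₂ = λ₁ + atan2(sin θ sin δ cos φ₁, cos δ − sin φ₁ sin φ₂) = 32.16122°

32.161°E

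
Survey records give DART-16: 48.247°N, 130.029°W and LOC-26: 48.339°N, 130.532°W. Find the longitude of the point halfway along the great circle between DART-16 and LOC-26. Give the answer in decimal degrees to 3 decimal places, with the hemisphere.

Bx = cos φ₂ cos Δλ = 0.664696,  By = cos φ₂ sin Δλ = -0.005836
φₘ = atan2(sin φ₁ + sin φ₂, √((cos φ₁ + Bx)² + By²)) = 48.29327°
λₘ = λ₁ + atan2(By, cos φ₁ + Bx) = -130.28027°

130.280°W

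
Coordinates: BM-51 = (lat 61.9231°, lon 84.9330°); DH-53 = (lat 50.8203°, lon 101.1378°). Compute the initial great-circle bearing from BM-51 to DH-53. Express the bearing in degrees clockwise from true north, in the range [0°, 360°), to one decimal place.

134.0°

Δλ = 16.2048°
y = sin Δλ · cos φ₂ = 0.176305
x = cos φ₁ sin φ₂ − sin φ₁ cos φ₂ cos Δλ = -0.170424
θ = atan2(y, x) = 134.0284° → 134.0284° (mod 360°)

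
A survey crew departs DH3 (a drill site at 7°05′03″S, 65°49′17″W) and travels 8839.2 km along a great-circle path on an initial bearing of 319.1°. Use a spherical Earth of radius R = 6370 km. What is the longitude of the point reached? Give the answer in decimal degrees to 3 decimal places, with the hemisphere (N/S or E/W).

DH3: φ = -7.08417°, λ = -65.82139°
δ = d/R = 8839.2/6370 = 1.387630 rad
φ₂ = arcsin(sin φ₁ cos δ + cos φ₁ sin δ cos θ)
   = arcsin(-0.12333·0.18214 + 0.99237·0.98327·0.75585) = 45.64914°
λ₂ = λ₁ + atan2(sin θ sin δ cos φ₁, cos δ − sin φ₁ sin φ₂) = -132.88628°

132.886°W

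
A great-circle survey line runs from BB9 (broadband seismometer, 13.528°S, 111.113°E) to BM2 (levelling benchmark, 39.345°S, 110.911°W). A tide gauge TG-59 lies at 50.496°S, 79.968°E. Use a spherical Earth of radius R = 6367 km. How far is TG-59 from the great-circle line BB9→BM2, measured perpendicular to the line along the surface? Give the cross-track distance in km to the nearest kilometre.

δ₁₃ = central angle BB9→TG-59 = 0.781548 rad  (haversine)
θ₁₃ = bearing BB9→TG-59 = 207.846°,  θ₁₂ = bearing BB9→BM2 = 145.412°
dₓₜ = R·arcsin(sin δ₁₃ · sin(θ₁₃ − θ₁₂)) = 6367·arcsin(0.70438·sin(62.434°)) = 4293.820 km
|dₓₜ| = 4293.820 km

4294 km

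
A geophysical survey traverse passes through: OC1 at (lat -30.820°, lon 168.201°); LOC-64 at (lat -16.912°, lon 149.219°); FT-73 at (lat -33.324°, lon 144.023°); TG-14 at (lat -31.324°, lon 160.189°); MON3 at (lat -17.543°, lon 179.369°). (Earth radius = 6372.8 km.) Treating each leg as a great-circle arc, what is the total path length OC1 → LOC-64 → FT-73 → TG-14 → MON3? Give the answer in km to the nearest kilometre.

8366 km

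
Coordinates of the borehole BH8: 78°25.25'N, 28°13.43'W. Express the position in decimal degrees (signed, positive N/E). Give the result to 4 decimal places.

+78.4208°, -28.2238°

lat: 78.4208° N → +78.4208°
lon: 28.2238° W → -28.2238°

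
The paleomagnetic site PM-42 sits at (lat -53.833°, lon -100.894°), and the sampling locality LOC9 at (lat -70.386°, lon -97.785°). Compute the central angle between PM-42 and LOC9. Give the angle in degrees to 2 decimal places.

Δφ = -16.5530°,  Δλ = 3.1090°
a = sin²(Δφ/2) + cos φ₁ cos φ₂ sin²(Δλ/2) = 0.020867
c = 2·arcsin(√a) = 0.289926 rad = 16.6115°

16.61°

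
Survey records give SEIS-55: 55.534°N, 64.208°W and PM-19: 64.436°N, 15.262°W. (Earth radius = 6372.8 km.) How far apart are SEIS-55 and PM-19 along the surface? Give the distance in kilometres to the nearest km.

Δφ = 8.9020°,  Δλ = 48.9460°
a = sin²(Δφ/2) + cos φ₁ cos φ₂ sin²(Δλ/2) = 0.047932
c = 2·arcsin(√a) = 0.441442 rad = 25.2928°
d = R·c = 6372.8 × 0.441442 = 2813.2 km

2813 km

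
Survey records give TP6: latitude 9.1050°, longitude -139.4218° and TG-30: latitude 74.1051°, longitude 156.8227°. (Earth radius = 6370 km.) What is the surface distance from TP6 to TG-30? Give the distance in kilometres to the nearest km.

Δφ = 65.0001°,  Δλ = -63.7555°
a = sin²(Δφ/2) + cos φ₁ cos φ₂ sin²(Δλ/2) = 0.364112
c = 2·arcsin(√a) = 1.295559 rad = 74.2301°
d = R·c = 6370 × 1.295559 = 8252.7 km

8253 km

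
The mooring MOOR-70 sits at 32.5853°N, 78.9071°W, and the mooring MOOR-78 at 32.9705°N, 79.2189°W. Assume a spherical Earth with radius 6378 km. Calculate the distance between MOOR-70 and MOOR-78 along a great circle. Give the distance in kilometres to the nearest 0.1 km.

51.9 km

Δφ = 0.3852°,  Δλ = -0.3118°
a = sin²(Δφ/2) + cos φ₁ cos φ₂ sin²(Δλ/2) = 0.000017
c = 2·arcsin(√a) = 0.008132 rad = 0.4659°
d = R·c = 6378 × 0.008132 = 51.9 km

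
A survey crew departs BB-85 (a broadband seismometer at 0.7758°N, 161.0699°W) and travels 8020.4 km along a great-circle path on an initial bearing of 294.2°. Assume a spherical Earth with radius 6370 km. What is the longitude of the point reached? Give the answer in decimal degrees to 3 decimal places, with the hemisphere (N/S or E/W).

128.074°E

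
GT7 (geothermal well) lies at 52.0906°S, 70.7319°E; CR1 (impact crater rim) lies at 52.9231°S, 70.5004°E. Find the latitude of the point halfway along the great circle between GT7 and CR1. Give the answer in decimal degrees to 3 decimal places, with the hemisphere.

52.507°S

Bx = cos φ₂ cos Δλ = 0.602881,  By = cos φ₂ sin Δλ = -0.002436
φₘ = atan2(sin φ₁ + sin φ₂, √((cos φ₁ + Bx)² + By²)) = -52.50691°
λₘ = λ₁ + atan2(By, cos φ₁ + Bx) = 70.61725°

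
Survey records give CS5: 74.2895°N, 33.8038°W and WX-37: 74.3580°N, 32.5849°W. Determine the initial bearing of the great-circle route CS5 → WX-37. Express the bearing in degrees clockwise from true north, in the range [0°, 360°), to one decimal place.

Δλ = 1.2189°
y = sin Δλ · cos φ₂ = 0.005736
x = cos φ₁ sin φ₂ − sin φ₁ cos φ₂ cos Δλ = 0.001254
θ = atan2(y, x) = 77.6644° → 77.6644° (mod 360°)

77.7°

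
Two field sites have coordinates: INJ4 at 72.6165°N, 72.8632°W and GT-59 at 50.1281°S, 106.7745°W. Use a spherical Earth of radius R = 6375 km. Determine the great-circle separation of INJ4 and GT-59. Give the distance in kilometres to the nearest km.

Δφ = -122.7446°,  Δλ = -33.9113°
a = sin²(Δφ/2) + cos φ₁ cos φ₂ sin²(Δλ/2) = 0.786737
c = 2·arcsin(√a) = 2.181537 rad = 124.9928°
d = R·c = 6375 × 2.181537 = 13907.3 km

13907 km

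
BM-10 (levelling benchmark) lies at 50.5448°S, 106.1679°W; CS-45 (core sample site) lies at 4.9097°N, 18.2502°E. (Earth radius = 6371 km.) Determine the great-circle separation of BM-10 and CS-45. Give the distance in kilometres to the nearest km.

Δφ = 55.4545°,  Δλ = 124.4181°
a = sin²(Δφ/2) + cos φ₁ cos φ₂ sin²(Δλ/2) = 0.711976
c = 2·arcsin(√a) = 2.008601 rad = 115.0844°
d = R·c = 6371 × 2.008601 = 12796.8 km

12797 km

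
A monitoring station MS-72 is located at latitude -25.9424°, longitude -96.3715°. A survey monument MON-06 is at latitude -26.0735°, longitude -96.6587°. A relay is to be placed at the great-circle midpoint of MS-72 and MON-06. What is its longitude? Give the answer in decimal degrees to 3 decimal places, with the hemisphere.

96.515°W

Bx = cos φ₂ cos Δλ = 0.898220,  By = cos φ₂ sin Δλ = -0.004502
φₘ = atan2(sin φ₁ + sin φ₂, √((cos φ₁ + Bx)² + By²)) = -26.00802°
λₘ = λ₁ + atan2(By, cos φ₁ + Bx) = -96.51502°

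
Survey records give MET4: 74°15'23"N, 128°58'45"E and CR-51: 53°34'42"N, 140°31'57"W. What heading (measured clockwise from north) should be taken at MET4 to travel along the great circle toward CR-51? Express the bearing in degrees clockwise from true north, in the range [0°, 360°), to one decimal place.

MET4: φ = +74.25639°, λ = +128.97917°
CR-51: φ = +53.57833°, λ = -140.53250°
Δλ = 90.4883°
y = sin Δλ · cos φ₂ = 0.593702
x = cos φ₁ sin φ₂ − sin φ₁ cos φ₂ cos Δλ = 0.223204
θ = atan2(y, x) = 69.3961° → 69.3961° (mod 360°)

69.4°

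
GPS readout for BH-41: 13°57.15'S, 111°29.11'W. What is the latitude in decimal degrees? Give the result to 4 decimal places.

13.9525°S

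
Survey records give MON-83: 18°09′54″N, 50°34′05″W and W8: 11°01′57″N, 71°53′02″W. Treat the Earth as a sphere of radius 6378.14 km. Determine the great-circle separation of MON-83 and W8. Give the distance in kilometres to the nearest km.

2427 km

MON-83: φ = +18.16500°, λ = -50.56806°
W8: φ = +11.03250°, λ = -71.88389°
Δφ = -7.1325°,  Δλ = -21.3158°
a = sin²(Δφ/2) + cos φ₁ cos φ₂ sin²(Δλ/2) = 0.035768
c = 2·arcsin(√a) = 0.380543 rad = 21.8035°
d = R·c = 6378.14 × 0.380543 = 2427.2 km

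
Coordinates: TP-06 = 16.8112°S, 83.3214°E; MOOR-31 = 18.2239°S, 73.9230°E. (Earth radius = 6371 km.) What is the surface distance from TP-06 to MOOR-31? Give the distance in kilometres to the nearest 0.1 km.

Δφ = -1.4127°,  Δλ = -9.3984°
a = sin²(Δφ/2) + cos φ₁ cos φ₂ sin²(Δλ/2) = 0.006255
c = 2·arcsin(√a) = 0.158336 rad = 9.0720°
d = R·c = 6371 × 0.158336 = 1008.8 km

1008.8 km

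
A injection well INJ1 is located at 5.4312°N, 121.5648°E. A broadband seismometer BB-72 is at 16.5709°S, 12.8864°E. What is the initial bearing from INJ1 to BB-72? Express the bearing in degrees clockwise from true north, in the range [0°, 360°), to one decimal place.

254.3°

Δλ = -108.6784°
y = sin Δλ · cos φ₂ = -0.907986
x = cos φ₁ sin φ₂ − sin φ₁ cos φ₂ cos Δλ = -0.254868
θ = atan2(y, x) = -105.6792° → 254.3208° (mod 360°)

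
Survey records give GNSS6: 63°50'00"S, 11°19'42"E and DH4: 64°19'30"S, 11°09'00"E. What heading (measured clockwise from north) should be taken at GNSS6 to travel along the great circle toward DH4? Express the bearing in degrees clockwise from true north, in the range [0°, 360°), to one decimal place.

188.9°

GNSS6: φ = -63.83333°, λ = +11.32833°
DH4: φ = -64.32500°, λ = +11.15000°
Δλ = -0.1783°
y = sin Δλ · cos φ₂ = -0.001349
x = cos φ₁ sin φ₂ − sin φ₁ cos φ₂ cos Δλ = -0.008583
θ = atan2(y, x) = -171.0708° → 188.9292° (mod 360°)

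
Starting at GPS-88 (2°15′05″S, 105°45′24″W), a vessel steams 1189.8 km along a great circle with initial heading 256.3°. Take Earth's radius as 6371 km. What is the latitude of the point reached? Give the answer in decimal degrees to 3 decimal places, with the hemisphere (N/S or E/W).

GPS-88: φ = -2.25139°, λ = -105.75667°
δ = d/R = 1189.8/6371 = 0.186752 rad
φ₂ = arcsin(sin φ₁ cos δ + cos φ₁ sin δ cos θ)
   = arcsin(-0.03928·0.98261 + 0.99923·0.18567·-0.23684) = -4.73461°
λ₂ = λ₁ + atan2(sin θ sin δ cos φ₁, cos δ − sin φ₁ sin φ₂) = -116.18491°

4.735°S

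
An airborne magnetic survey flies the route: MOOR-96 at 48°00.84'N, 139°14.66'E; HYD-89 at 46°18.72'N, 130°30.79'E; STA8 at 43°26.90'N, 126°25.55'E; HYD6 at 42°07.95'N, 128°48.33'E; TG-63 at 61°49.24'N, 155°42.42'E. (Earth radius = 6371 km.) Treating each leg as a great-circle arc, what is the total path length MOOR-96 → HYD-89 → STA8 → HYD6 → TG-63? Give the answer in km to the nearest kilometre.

4202 km

MOOR-96: φ = +48.01400°, λ = +139.24433°
HYD-89: φ = +46.31200°, λ = +130.51317°
STA8: φ = +43.44833°, λ = +126.42583°
HYD6: φ = +42.13250°, λ = +128.80550°
TG-63: φ = +61.82067°, λ = +155.70700°
MOOR-96→HYD-89: c = 0.107717 rad, d = 686.26 km
HYD-89→STA8: c = 0.071067 rad, d = 452.77 km
STA8→HYD6: c = 0.038160 rad, d = 243.12 km
HYD6→TG-63: c = 0.442596 rad, d = 2819.78 km
Total = 686.26 + 452.77 + 243.12 + 2819.78 = 4201.93 km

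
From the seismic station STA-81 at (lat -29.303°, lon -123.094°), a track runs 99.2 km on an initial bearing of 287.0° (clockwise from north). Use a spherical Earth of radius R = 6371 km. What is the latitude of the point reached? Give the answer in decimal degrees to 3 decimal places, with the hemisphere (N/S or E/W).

29.039°S

δ = d/R = 99.2/6371 = 0.015571 rad
φ₂ = arcsin(sin φ₁ cos δ + cos φ₁ sin δ cos θ)
   = arcsin(-0.48943·0.99988 + 0.87204·0.01557·0.29237) = -29.03862°
λ₂ = λ₁ + atan2(sin θ sin δ cos φ₁, cos δ − sin φ₁ sin φ₂) = -124.06982°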